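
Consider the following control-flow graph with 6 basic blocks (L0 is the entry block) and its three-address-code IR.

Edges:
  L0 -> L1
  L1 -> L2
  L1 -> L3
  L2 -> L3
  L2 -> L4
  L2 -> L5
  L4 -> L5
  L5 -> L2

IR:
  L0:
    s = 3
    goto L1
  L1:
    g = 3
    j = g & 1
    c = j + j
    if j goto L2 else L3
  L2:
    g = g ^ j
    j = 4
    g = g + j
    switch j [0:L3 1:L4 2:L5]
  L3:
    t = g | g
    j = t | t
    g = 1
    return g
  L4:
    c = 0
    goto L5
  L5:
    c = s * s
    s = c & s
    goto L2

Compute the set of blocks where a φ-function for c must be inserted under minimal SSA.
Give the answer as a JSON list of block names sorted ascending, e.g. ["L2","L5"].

idom tree: L1←L0 L2←L1 L3←L1 L4←L2 L5←L2
Dom∩ at merges:
  L2: preds {L1,L5}: {L0,L1} ∩ {L0,L1,L2,L5} = {L0,L1}; idom=L1
  L3: preds {L1,L2}: {L0,L1} ∩ {L0,L1,L2} = {L0,L1}; idom=L1
  L5: preds {L2,L4}: {L0,L1,L2} ∩ {L0,L1,L2,L4} = {L0,L1,L2}; idom=L2

DF walk-up:
  join L2 pred L1: · stop@L1
  join L2 pred L5: L5→L2 stop@L1
  join L3 pred L1: · stop@L1
  join L3 pred L2: L2 stop@L1
  join L5 pred L2: · stop@L2
  join L5 pred L4: L4 stop@L2
  L0 → ∅
  L1 → ∅
  L2 → {L2,L3}
  L3 → ∅
  L4 → {L5}
  L5 → {L2}

φ for c: defs {L1,L4,L5}
  DF⁺ = {L2,L3,L5}

Answer: ["L2", "L3", "L5"]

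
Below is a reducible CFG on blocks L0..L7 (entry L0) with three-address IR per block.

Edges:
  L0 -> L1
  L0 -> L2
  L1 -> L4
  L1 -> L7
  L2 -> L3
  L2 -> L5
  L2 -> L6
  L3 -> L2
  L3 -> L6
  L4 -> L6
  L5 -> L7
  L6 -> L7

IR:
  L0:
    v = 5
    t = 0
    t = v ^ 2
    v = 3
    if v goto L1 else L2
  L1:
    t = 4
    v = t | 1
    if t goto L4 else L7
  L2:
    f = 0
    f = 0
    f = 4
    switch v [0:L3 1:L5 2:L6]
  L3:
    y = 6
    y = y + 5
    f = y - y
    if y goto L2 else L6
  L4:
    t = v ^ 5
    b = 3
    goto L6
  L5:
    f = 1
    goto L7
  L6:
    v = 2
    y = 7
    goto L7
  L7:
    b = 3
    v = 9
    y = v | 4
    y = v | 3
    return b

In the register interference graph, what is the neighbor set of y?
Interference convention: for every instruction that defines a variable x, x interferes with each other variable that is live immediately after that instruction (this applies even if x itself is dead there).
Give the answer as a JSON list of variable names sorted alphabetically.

Per-block:
  L0: def={t,v} ue=∅
  L1: def={t,v} ue=∅
  L2: def={f} ue={v}
  L3: def={f,y} ue=∅
  L4: def={b,t} ue={v}
  L5: def={f} ue=∅
  L6: def={v,y} ue=∅
  L7: def={b,v,y} ue=∅

Backward fixpoint:
  live L0: ∅→{v}
  live L1: ∅→{v}
  live L2: {v}→{v}
  live L3: {v}→{v}
  live L4: {v}→∅
  live L5: ∅→∅
  live L6: ∅→∅
  live L7: ∅→∅

Conflict graph:
  b: {v,y}
  f: {v,y}
  t: {v}
  v: {b,f,t,y}
  y: {b,f,v}

N(y) = ["b", "f", "v"]

Answer: ["b", "f", "v"]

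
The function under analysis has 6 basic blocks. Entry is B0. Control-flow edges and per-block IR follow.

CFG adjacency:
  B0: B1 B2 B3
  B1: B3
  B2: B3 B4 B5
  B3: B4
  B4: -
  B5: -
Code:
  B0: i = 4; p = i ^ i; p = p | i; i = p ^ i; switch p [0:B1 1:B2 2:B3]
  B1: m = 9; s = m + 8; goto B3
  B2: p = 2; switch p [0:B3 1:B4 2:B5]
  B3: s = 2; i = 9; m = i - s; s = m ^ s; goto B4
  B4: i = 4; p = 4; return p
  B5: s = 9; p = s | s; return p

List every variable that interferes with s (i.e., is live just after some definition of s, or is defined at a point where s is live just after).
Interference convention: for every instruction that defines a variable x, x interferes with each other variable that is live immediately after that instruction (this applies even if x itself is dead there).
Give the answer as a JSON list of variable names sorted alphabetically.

Answer: ["i", "m"]

Derivation:
Per-block:
  B0 def {i,p} use ∅
  B1 def {m,s} use ∅
  B2 def {p} use ∅
  B3 def {i,m,s} use ∅
  B4 def {i,p} use ∅
  B5 def {p,s} use ∅

Liveness:
  B0: in=∅ out=∅
  B1: in=∅ out=∅
  B2: in=∅ out=∅
  B3: in=∅ out=∅
  B4: in=∅ out=∅
  B5: in=∅ out=∅

Conflict graph:
  i: {p,s}
  m: {s}
  p: {i}
  s: {i,m}

N(s) = ["i", "m"]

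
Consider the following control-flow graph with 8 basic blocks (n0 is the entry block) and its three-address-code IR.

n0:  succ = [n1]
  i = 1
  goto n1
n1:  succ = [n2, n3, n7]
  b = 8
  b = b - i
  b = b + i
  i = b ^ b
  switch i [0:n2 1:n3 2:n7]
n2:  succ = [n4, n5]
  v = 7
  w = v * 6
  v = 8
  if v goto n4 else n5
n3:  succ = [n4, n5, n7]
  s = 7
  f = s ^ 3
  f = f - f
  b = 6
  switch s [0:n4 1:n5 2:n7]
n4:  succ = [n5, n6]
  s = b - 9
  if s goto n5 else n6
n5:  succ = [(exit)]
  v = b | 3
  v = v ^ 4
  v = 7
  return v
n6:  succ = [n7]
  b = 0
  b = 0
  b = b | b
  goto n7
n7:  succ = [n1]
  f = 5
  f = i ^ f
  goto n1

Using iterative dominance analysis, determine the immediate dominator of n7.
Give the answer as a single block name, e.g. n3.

idom tree: n1←n0 n2←n1 n3←n1 n4←n1 n5←n1 n6←n4 n7←n1
Join-block Dom:
  n1: preds {n0,n7}: {n0} ∩ {n0,n1,n7} = {n0}; idom=n0
  n4: preds {n2,n3}: {n0,n1,n2} ∩ {n0,n1,n3} = {n0,n1}; idom=n1
  n5: preds {n2,n3,n4}: {n0,n1,n2} ∩ {n0,n1,n3} ∩ {n0,n1,n4} = {n0,n1}; idom=n1
  n7: preds {n1,n3,n6}: {n0,n1} ∩ {n0,n1,n3} ∩ {n0,n1,n4,n6} = {n0,n1}; idom=n1

idom(n7) = n1

Answer: n1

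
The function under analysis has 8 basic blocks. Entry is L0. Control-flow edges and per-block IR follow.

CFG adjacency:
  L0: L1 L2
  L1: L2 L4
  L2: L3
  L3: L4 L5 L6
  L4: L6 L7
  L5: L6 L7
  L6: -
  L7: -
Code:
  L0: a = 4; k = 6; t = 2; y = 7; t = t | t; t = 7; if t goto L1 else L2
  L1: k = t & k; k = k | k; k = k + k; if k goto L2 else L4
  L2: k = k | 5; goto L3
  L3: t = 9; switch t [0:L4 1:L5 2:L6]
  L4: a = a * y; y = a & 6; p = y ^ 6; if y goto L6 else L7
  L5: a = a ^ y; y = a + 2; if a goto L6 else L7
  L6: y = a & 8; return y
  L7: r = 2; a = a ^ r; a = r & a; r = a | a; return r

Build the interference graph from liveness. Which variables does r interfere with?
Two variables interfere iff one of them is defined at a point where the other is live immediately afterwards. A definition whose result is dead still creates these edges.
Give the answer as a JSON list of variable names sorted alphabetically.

Block summaries:
  L0 def {a,k,t,y} use ∅
  L1 def {k} use {k,t}
  L2 def {k} use {k}
  L3 def {t} use ∅
  L4 def {a,p,y} use {a,y}
  L5 def {a,y} use {a,y}
  L6 def {y} use {a}
  L7 def {a,r} use {a}

Backward fixpoint:
  live L0: ∅→{a,k,t,y}
  live L1: {a,k,t,y}→{a,k,y}
  live L2: {a,k,y}→{a,y}
  live L3: {a,y}→{a,y}
  live L4: {a,y}→{a}
  live L5: {a,y}→{a}
  live L6: {a}→∅
  live L7: {a}→∅

Conflict graph:
  a↔{k,p,r,t,y}
  k↔{a,t,y}
  p↔{a,y}
  r↔{a}
  t↔{a,k,y}
  y↔{a,k,p,t}

N(r) = ["a"]

Answer: ["a"]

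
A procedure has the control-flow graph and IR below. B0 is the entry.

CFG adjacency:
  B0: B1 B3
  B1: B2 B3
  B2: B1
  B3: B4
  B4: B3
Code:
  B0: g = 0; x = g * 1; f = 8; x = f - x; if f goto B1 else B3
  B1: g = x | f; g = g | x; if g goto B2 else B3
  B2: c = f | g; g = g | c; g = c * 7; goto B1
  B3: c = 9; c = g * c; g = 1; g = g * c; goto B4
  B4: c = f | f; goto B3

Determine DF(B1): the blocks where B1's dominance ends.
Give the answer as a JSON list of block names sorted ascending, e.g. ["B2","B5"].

idom tree: B1←B0 B2←B1 B3←B0 B4←B3
Dom at joins:
  B1: preds {B0,B2}: {B0} ∩ {B0,B1,B2} = {B0}; idom=B0
  B3: preds {B0,B1,B4}: {B0} ∩ {B0,B1} ∩ {B0,B3,B4} = {B0}; idom=B0

DF walk-up:
  B1←B0: walk · to B0
  B1←B2: walk B2→B1 to B0
  B3←B0: walk · to B0
  B3←B1: walk B1 to B0
  B3←B4: walk B4→B3 to B0
  DF(B0)=∅
  DF(B1)={B1,B3}
  DF(B2)={B1}
  DF(B3)={B3}
  DF(B4)={B3}

DF(B1) = ["B1", "B3"]

Answer: ["B1", "B3"]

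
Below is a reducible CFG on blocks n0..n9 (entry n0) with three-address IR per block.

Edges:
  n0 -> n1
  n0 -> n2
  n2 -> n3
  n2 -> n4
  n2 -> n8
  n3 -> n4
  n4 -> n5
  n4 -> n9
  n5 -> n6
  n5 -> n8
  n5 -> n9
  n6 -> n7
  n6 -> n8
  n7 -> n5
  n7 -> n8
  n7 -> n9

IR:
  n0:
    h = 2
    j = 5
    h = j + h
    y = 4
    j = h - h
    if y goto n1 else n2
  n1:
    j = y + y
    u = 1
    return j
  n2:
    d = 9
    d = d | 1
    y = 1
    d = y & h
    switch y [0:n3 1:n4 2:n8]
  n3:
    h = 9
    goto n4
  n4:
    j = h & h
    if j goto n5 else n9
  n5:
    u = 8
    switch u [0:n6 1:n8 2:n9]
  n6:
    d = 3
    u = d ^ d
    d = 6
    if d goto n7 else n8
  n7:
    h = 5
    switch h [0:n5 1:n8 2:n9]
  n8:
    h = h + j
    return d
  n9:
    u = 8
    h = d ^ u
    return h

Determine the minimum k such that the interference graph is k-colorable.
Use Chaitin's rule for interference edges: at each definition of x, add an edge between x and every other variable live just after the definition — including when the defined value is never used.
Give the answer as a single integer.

Per-block:
  n0: {h,j,y} / ∅
  n1: {j,u} / {y}
  n2: {d,y} / {h}
  n3: {h} / ∅
  n4: {j} / {h}
  n5: {u} / ∅
  n6: {d,u} / ∅
  n7: {h} / ∅
  n8: {h} / {d,h,j}
  n9: {h,u} / {d}

Backward fixpoint:
  n0: in=∅ out={h,j,y}
  n1: in={y} out=∅
  n2: in={h,j} out={d,h,j}
  n3: in={d} out={d,h}
  n4: in={d,h} out={d,h,j}
  n5: in={d,h,j} out={d,h,j}
  n6: in={h,j} out={d,h,j}
  n7: in={d,j} out={d,h,j}
  n8: in={d,h,j} out=∅
  n9: in={d} out=∅

Interference:
  d: {h,j,u,y}
  h: {d,j,u,y}
  j: {d,h,u,y}
  u: {d,h,j}
  y: {d,h,j}

Colouring:
  clique {d,h,j,u} ⇒ need ≥ 4
  assign d→c0 h→c1 j→c2 u→c3 y→c3 — no edge inside a register ⇒ χ ≤ 4
  χ = 4

Answer: 4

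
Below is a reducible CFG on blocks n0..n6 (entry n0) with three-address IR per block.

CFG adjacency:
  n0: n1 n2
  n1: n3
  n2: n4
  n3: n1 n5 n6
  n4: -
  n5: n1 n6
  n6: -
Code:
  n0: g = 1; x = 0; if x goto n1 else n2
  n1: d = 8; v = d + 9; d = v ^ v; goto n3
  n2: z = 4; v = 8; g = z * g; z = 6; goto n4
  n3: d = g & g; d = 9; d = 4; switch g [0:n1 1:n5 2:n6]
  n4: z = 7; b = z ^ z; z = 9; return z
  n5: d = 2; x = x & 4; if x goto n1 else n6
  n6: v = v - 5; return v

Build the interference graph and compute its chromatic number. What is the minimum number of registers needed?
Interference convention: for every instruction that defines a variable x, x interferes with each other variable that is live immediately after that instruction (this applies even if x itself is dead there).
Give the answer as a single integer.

Answer: 4

Working:
Per-block:
  n0 def {g,x} use ∅
  n1 def {d,v} use ∅
  n2 def {g,v,z} use {g}
  n3 def {d} use {g}
  n4 def {b,z} use ∅
  n5 def {d,x} use {x}
  n6 def {v} use {v}

Liveness:
  live n0: ∅→{g,x}
  live n1: {g,x}→{g,v,x}
  live n2: {g}→∅
  live n3: {g,v,x}→{g,v,x}
  live n4: ∅→∅
  live n5: {g,v,x}→{g,v,x}
  live n6: {v}→∅

Interfere edges:
  b: ∅
  d: {g,v,x}
  g: {d,v,x,z}
  v: {d,g,x,z}
  x: {d,g,v}
  z: {g,v}

Colouring:
  {d,g,v,x} pairwise interfere (4-clique) ⇒ χ ≥ 4
  assign b→r0 d→r2 g→r0 v→r1 x→r3 z→r2 — no edge inside a register ⇒ χ ≤ 4
  χ = 4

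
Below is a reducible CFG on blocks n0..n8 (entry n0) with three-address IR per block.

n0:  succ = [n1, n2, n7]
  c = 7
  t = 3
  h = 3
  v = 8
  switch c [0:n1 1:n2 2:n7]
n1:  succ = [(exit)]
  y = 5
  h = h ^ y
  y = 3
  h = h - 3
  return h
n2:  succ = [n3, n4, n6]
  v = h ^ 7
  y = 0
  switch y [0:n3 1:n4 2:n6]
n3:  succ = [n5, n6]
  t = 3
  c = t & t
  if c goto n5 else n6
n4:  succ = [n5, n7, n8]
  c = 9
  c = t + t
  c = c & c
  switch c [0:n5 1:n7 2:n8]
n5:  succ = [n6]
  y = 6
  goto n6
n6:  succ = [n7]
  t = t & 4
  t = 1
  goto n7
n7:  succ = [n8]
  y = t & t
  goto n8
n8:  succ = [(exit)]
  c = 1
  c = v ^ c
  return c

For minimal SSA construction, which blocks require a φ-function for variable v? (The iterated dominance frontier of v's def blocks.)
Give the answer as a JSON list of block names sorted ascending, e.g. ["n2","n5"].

Answer: ["n7", "n8"]

Derivation:
idom tree: n1←n0 n2←n0 n3←n2 n4←n2 n5←n2 n6←n2 n7←n0 n8←n0
Dom∩ at merges:
  n5: preds {n3,n4}: {n0,n2,n3} ∩ {n0,n2,n4} = {n0,n2}; idom=n2
  n6: preds {n2,n3,n5}: {n0,n2} ∩ {n0,n2,n3} ∩ {n0,n2,n5} = {n0,n2}; idom=n2
  n7: preds {n0,n4,n6}: {n0} ∩ {n0,n2,n4} ∩ {n0,n2,n6} = {n0}; idom=n0
  n8: preds {n4,n7}: {n0,n2,n4} ∩ {n0,n7} = {n0}; idom=n0

Frontier:
  join n5 pred n3: n3 stop@n2
  join n5 pred n4: n4 stop@n2
  join n6 pred n2: · stop@n2
  join n6 pred n3: n3 stop@n2
  join n6 pred n5: n5 stop@n2
  join n7 pred n0: · stop@n0
  join n7 pred n4: n4→n2 stop@n0
  join n7 pred n6: n6→n2 stop@n0
  join n8 pred n4: n4→n2 stop@n0
  join n8 pred n7: n7 stop@n0
  n0: DF=∅
  n1: DF=∅
  n2: DF={n7,n8}
  n3: DF={n5,n6}
  n4: DF={n5,n7,n8}
  n5: DF={n6}
  n6: DF={n7}
  n7: DF={n8}
  n8: DF=∅

φ for v: defs {n0,n2}
  DF⁺ = {n7,n8}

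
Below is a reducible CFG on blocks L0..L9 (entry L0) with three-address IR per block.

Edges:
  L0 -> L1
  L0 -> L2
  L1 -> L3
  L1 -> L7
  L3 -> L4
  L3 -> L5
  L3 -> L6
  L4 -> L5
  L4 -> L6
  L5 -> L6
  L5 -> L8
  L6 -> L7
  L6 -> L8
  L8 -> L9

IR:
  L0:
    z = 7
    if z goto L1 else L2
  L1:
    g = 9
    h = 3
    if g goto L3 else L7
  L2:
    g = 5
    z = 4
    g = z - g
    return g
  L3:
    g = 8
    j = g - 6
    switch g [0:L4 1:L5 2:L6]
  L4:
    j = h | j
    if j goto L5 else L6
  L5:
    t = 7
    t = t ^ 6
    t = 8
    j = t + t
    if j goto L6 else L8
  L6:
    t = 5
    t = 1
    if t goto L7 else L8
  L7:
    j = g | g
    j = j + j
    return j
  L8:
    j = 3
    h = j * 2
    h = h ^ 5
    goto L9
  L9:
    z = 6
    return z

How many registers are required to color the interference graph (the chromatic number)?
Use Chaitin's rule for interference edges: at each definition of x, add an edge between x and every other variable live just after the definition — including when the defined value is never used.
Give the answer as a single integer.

Answer: 3

Analysis:
Block summaries:
  L0: {z} / ∅
  L1: {g,h} / ∅
  L2: {g,z} / ∅
  L3: {g,j} / ∅
  L4: {j} / {h,j}
  L5: {j,t} / ∅
  L6: {t} / ∅
  L7: {j} / {g}
  L8: {h,j} / ∅
  L9: {z} / ∅

Liveness:
  L0 li=∅ lo=∅
  L1 li=∅ lo={g,h}
  L2 li=∅ lo=∅
  L3 li={h} lo={g,h,j}
  L4 li={g,h,j} lo={g}
  L5 li={g} lo={g}
  L6 li={g} lo={g}
  L7 li={g} lo=∅
  L8 li=∅ lo=∅
  L9 li=∅ lo=∅

Conflict graph:
  g↔{h,j,t,z}
  h↔{g,j}
  j↔{g,h}
  t↔{g}
  z↔{g}

Colouring:
  {g,h,j} pairwise interfere (3-clique) ⇒ χ ≥ 3
  assign g→R0 h→R1 j→R2 t→R1 z→R1 — no edge inside a register ⇒ χ ≤ 3
  χ = 3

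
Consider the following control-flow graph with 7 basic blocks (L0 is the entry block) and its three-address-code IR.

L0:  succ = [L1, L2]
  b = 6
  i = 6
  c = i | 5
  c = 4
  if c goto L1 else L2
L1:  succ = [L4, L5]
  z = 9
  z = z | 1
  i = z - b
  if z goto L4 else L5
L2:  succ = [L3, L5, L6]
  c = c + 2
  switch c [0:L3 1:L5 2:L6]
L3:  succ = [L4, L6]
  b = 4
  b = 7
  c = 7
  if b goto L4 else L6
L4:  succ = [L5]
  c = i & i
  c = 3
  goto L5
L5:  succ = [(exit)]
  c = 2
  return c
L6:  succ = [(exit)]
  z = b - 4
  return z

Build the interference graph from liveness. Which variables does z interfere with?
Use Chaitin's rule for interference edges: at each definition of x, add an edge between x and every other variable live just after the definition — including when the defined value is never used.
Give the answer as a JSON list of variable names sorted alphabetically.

Block summaries:
  L0: def={b,c,i} ue=∅
  L1: def={i,z} ue={b}
  L2: def={c} ue={c}
  L3: def={b,c} ue=∅
  L4: def={c} ue={i}
  L5: def={c} ue=∅
  L6: def={z} ue={b}

Live sets:
  live L0: ∅→{b,c,i}
  live L1: {b}→{i}
  live L2: {b,c,i}→{b,i}
  live L3: {i}→{b,i}
  live L4: {i}→∅
  live L5: ∅→∅
  live L6: {b}→∅

Conflict graph:
  b — {c,i,z}
  c — {b,i}
  i — {b,c,z}
  z — {b,i}

N(z) = ["b", "i"]

Answer: ["b", "i"]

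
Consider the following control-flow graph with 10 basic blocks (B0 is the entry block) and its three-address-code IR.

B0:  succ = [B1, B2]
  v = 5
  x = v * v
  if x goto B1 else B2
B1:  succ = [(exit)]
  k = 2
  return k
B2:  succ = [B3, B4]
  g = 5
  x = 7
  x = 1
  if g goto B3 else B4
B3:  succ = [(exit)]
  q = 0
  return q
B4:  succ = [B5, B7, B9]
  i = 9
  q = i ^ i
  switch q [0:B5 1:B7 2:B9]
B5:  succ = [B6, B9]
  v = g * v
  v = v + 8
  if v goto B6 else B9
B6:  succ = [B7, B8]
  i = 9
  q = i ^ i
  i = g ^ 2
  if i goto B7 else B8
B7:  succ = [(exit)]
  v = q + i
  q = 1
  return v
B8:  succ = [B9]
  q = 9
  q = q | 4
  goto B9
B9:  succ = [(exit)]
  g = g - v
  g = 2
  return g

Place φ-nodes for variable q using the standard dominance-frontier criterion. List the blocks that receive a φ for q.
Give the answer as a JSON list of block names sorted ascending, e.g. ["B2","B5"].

Answer: ["B7", "B9"]

Derivation:
idom tree: B1←B0 B2←B0 B3←B2 B4←B2 B5←B4 B6←B5 B7←B4 B8←B6 B9←B4
Join-block Dom:
  B7: preds {B4,B6}: {B0,B2,B4} ∩ {B0,B2,B4,B5,B6} = {B0,B2,B4}; idom=B4
  B9: preds {B4,B5,B8}: {B0,B2,B4} ∩ {B0,B2,B4,B5} ∩ {B0,B2,B4,B5,B6,B8} = {B0,B2,B4}; idom=B4

Frontier:
  B7←B4: walk · to B4
  B7←B6: walk B6→B5 to B4
  B9←B4: walk · to B4
  B9←B5: walk B5 to B4
  B9←B8: walk B8→B6→B5 to B4
  B0 → ∅
  B1 → ∅
  B2 → ∅
  B3 → ∅
  B4 → ∅
  B5 → {B7,B9}
  B6 → {B7,B9}
  B7 → ∅
  B8 → {B9}
  B9 → ∅

φ for q: defs {B3,B4,B6,B7,B8}
  DF⁺ = {B7,B9}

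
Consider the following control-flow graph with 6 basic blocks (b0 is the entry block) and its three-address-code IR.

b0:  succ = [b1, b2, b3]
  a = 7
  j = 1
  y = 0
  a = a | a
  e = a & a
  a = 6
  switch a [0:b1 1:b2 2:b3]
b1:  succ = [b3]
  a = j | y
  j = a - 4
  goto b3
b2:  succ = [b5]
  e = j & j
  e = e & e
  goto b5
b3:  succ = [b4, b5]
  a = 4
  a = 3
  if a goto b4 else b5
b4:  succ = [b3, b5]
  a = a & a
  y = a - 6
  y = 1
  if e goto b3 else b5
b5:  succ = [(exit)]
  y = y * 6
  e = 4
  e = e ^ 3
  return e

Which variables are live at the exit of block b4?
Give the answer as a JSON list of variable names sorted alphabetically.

Block summaries:
  b0 def {a,e,j,y} use ∅
  b1 def {a,j} use {j,y}
  b2 def {e} use {j}
  b3 def {a} use ∅
  b4 def {a,y} use {a,e}
  b5 def {e,y} use {y}

Liveness:
  b0: in=∅ out={e,j,y}
  b1: in={e,j,y} out={e,y}
  b2: in={j,y} out={y}
  b3: in={e,y} out={a,e,y}
  b4: in={a,e} out={e,y}
  b5: in={y} out=∅

live-out(b4) = ["e", "y"]

Answer: ["e", "y"]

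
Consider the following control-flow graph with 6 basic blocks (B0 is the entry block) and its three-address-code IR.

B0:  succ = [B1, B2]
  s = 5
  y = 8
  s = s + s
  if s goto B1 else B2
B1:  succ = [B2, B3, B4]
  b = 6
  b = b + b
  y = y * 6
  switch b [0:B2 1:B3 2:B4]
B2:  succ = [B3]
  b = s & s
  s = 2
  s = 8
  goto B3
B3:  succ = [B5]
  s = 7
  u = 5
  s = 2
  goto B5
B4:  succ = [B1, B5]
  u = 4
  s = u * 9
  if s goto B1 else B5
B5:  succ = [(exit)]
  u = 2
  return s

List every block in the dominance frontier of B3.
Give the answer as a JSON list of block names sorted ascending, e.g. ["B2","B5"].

Answer: ["B5"]

Analysis:
idom tree: B1←B0 B2←B0 B3←B0 B4←B1 B5←B0
Dom at joins:
  B1: preds {B0,B4}: {B0} ∩ {B0,B1,B4} = {B0}; idom=B0
  B2: preds {B0,B1}: {B0} ∩ {B0,B1} = {B0}; idom=B0
  B3: preds {B1,B2}: {B0,B1} ∩ {B0,B2} = {B0}; idom=B0
  B5: preds {B3,B4}: {B0,B3} ∩ {B0,B1,B4} = {B0}; idom=B0

DF derivation:
  B1←B0: walk · to B0
  B1←B4: walk B4→B1 to B0
  B2←B0: walk · to B0
  B2←B1: walk B1 to B0
  B3←B1: walk B1 to B0
  B3←B2: walk B2 to B0
  B5←B3: walk B3 to B0
  B5←B4: walk B4→B1 to B0
  B0 → ∅
  B1 → {B1,B2,B3,B5}
  B2 → {B3}
  B3 → {B5}
  B4 → {B1,B5}
  B5 → ∅

DF(B3) = ["B5"]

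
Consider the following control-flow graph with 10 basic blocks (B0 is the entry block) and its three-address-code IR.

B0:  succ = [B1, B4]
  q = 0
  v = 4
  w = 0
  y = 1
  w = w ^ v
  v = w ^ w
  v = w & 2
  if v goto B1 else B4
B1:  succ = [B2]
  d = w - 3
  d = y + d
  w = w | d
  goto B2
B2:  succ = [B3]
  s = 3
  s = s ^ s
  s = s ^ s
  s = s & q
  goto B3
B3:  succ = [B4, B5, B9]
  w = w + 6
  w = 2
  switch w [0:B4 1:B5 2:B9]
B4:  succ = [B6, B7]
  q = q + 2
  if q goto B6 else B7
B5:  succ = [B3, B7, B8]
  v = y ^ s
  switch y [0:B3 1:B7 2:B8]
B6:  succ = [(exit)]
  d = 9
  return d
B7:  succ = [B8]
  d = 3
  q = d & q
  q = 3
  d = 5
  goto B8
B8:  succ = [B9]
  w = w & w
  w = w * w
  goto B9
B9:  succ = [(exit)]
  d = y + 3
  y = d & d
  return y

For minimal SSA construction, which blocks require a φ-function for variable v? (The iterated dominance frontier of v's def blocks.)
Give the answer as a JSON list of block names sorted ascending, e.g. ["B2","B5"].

idom tree: B1←B0 B2←B1 B3←B2 B4←B0 B5←B3 B6←B4 B7←B0 B8←B0 B9←B0
Dom∩ at merges:
  B3: preds {B2,B5}: {B0,B1,B2} ∩ {B0,B1,B2,B3,B5} = {B0,B1,B2}; idom=B2
  B4: preds {B0,B3}: {B0} ∩ {B0,B1,B2,B3} = {B0}; idom=B0
  B7: preds {B4,B5}: {B0,B4} ∩ {B0,B1,B2,B3,B5} = {B0}; idom=B0
  B8: preds {B5,B7}: {B0,B1,B2,B3,B5} ∩ {B0,B7} = {B0}; idom=B0
  B9: preds {B3,B8}: {B0,B1,B2,B3} ∩ {B0,B8} = {B0}; idom=B0

DF walk-up:
  join B3 pred B2: · stop@B2
  join B3 pred B5: B5→B3 stop@B2
  join B4 pred B0: · stop@B0
  join B4 pred B3: B3→B2→B1 stop@B0
  join B7 pred B4: B4 stop@B0
  join B7 pred B5: B5→B3→B2→B1 stop@B0
  join B8 pred B5: B5→B3→B2→B1 stop@B0
  join B8 pred B7: B7 stop@B0
  join B9 pred B3: B3→B2→B1 stop@B0
  join B9 pred B8: B8 stop@B0
  B0: DF=∅
  B1: DF={B4,B7,B8,B9}
  B2: DF={B4,B7,B8,B9}
  B3: DF={B3,B4,B7,B8,B9}
  B4: DF={B7}
  B5: DF={B3,B7,B8}
  B6: DF=∅
  B7: DF={B8}
  B8: DF={B9}
  B9: DF=∅

φ for v: defs {B0,B5}
  DF⁺ = {B3,B4,B7,B8,B9}

Answer: ["B3", "B4", "B7", "B8", "B9"]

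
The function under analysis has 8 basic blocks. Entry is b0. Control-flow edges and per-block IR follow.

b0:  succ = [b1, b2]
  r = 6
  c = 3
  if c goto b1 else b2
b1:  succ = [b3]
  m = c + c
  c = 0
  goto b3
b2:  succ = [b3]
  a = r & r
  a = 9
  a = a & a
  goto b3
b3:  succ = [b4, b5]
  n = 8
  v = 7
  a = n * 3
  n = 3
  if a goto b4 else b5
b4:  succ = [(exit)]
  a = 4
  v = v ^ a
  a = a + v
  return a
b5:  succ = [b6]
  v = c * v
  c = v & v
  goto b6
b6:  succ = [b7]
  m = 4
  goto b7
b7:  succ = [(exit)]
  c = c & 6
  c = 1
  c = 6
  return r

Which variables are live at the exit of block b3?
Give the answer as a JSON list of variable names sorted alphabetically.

Answer: ["c", "r", "v"]

Derivation:
Per-block:
  b0: def={c,r} ue=∅
  b1: def={c,m} ue={c}
  b2: def={a} ue={r}
  b3: def={a,n,v} ue=∅
  b4: def={a,v} ue={v}
  b5: def={c,v} ue={c,v}
  b6: def={m} ue=∅
  b7: def={c} ue={c,r}

Liveness:
  b0 li=∅ lo={c,r}
  b1 li={c,r} lo={c,r}
  b2 li={c,r} lo={c,r}
  b3 li={c,r} lo={c,r,v}
  b4 li={v} lo=∅
  b5 li={c,r,v} lo={c,r}
  b6 li={c,r} lo={c,r}
  b7 li={c,r} lo=∅

live-out(b3) = ["c", "r", "v"]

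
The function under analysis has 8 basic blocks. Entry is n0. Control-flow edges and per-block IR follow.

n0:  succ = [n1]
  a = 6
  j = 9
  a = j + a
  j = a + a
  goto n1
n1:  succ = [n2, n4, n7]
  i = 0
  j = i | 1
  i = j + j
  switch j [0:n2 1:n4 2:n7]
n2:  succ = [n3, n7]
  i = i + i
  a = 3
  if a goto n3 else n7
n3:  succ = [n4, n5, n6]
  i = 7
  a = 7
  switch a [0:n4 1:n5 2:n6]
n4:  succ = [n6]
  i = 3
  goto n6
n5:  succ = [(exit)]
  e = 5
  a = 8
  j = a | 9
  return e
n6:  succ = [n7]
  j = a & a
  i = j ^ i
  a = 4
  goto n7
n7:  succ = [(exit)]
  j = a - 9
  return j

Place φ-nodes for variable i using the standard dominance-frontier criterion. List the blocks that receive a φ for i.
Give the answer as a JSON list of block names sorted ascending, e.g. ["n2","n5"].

idom tree: n1←n0 n2←n1 n3←n2 n4←n1 n5←n3 n6←n1 n7←n1
Dom∩ at merges:
  n4: preds {n1,n3}: {n0,n1} ∩ {n0,n1,n2,n3} = {n0,n1}; idom=n1
  n6: preds {n3,n4}: {n0,n1,n2,n3} ∩ {n0,n1,n4} = {n0,n1}; idom=n1
  n7: preds {n1,n2,n6}: {n0,n1} ∩ {n0,n1,n2} ∩ {n0,n1,n6} = {n0,n1}; idom=n1

DF walk-up:
  n4←n1: walk · to n1
  n4←n3: walk n3→n2 to n1
  n6←n3: walk n3→n2 to n1
  n6←n4: walk n4 to n1
  n7←n1: walk · to n1
  n7←n2: walk n2 to n1
  n7←n6: walk n6 to n1
  DF(n0)=∅
  DF(n1)=∅
  DF(n2)={n4,n6,n7}
  DF(n3)={n4,n6}
  DF(n4)={n6}
  DF(n5)=∅
  DF(n6)={n7}
  DF(n7)=∅

φ for i: defs {n1,n2,n3,n4,n6}
  DF⁺ = {n4,n6,n7}

Answer: ["n4", "n6", "n7"]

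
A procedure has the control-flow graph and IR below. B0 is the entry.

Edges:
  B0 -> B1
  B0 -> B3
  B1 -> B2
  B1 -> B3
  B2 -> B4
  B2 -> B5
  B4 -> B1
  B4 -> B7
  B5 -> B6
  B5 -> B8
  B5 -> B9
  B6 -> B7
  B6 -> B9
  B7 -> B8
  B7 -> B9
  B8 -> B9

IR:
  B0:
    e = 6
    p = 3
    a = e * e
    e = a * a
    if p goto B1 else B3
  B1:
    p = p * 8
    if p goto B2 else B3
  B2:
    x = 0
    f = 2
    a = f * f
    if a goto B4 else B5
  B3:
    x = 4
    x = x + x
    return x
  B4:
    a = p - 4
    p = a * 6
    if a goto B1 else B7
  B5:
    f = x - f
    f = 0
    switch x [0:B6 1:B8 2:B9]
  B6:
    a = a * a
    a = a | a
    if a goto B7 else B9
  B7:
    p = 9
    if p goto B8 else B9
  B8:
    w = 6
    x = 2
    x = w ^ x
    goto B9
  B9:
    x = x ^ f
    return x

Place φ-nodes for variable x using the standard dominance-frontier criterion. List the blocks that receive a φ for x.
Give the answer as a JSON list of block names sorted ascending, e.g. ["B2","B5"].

idom tree: B1←B0 B2←B1 B3←B0 B4←B2 B5←B2 B6←B5 B7←B2 B8←B2 B9←B2
Dom at joins:
  B1: preds {B0,B4}: {B0} ∩ {B0,B1,B2,B4} = {B0}; idom=B0
  B3: preds {B0,B1}: {B0} ∩ {B0,B1} = {B0}; idom=B0
  B7: preds {B4,B6}: {B0,B1,B2,B4} ∩ {B0,B1,B2,B5,B6} = {B0,B1,B2}; idom=B2
  B8: preds {B5,B7}: {B0,B1,B2,B5} ∩ {B0,B1,B2,B7} = {B0,B1,B2}; idom=B2
  B9: preds {B5,B6,B7,B8}: {B0,B1,B2,B5} ∩ {B0,B1,B2,B5,B6} ∩ {B0,B1,B2,B7} ∩ {B0,B1,B2,B8} = {B0,B1,B2}; idom=B2

DF walk-up:
  B1←B0: walk · to B0
  B1←B4: walk B4→B2→B1 to B0
  B3←B0: walk · to B0
  B3←B1: walk B1 to B0
  B7←B4: walk B4 to B2
  B7←B6: walk B6→B5 to B2
  B8←B5: walk B5 to B2
  B8←B7: walk B7 to B2
  B9←B5: walk B5 to B2
  B9←B6: walk B6→B5 to B2
  B9←B7: walk B7 to B2
  B9←B8: walk B8 to B2
  B0: DF=∅
  B1: DF={B1,B3}
  B2: DF={B1}
  B3: DF=∅
  B4: DF={B1,B7}
  B5: DF={B7,B8,B9}
  B6: DF={B7,B9}
  B7: DF={B8,B9}
  B8: DF={B9}
  B9: DF=∅

φ for x: defs {B2,B3,B8,B9}
  DF⁺ = {B1,B3,B9}

Answer: ["B1", "B3", "B9"]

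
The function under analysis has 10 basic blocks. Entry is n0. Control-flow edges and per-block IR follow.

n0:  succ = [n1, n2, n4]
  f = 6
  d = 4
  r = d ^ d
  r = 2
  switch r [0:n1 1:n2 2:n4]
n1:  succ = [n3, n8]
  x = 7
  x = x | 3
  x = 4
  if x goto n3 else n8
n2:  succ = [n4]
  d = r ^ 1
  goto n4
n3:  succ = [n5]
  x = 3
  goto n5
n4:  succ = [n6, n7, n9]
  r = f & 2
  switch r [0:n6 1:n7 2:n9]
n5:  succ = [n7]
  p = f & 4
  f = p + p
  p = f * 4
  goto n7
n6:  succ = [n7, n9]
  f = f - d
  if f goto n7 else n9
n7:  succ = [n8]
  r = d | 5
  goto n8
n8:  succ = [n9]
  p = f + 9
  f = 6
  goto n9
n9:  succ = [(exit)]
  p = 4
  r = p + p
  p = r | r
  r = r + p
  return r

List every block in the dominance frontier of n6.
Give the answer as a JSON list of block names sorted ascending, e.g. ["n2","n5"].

idom tree: n1←n0 n2←n0 n3←n1 n4←n0 n5←n3 n6←n4 n7←n0 n8←n0 n9←n0
Join-block Dom:
  n4: preds {n0,n2}: {n0} ∩ {n0,n2} = {n0}; idom=n0
  n7: preds {n4,n5,n6}: {n0,n4} ∩ {n0,n1,n3,n5} ∩ {n0,n4,n6} = {n0}; idom=n0
  n8: preds {n1,n7}: {n0,n1} ∩ {n0,n7} = {n0}; idom=n0
  n9: preds {n4,n6,n8}: {n0,n4} ∩ {n0,n4,n6} ∩ {n0,n8} = {n0}; idom=n0

DF derivation:
  join n4 pred n0: · stop@n0
  join n4 pred n2: n2 stop@n0
  join n7 pred n4: n4 stop@n0
  join n7 pred n5: n5→n3→n1 stop@n0
  join n7 pred n6: n6→n4 stop@n0
  join n8 pred n1: n1 stop@n0
  join n8 pred n7: n7 stop@n0
  join n9 pred n4: n4 stop@n0
  join n9 pred n6: n6→n4 stop@n0
  join n9 pred n8: n8 stop@n0
  n0 → ∅
  n1 → {n7,n8}
  n2 → {n4}
  n3 → {n7}
  n4 → {n7,n9}
  n5 → {n7}
  n6 → {n7,n9}
  n7 → {n8}
  n8 → {n9}
  n9 → ∅

DF(n6) = ["n7", "n9"]

Answer: ["n7", "n9"]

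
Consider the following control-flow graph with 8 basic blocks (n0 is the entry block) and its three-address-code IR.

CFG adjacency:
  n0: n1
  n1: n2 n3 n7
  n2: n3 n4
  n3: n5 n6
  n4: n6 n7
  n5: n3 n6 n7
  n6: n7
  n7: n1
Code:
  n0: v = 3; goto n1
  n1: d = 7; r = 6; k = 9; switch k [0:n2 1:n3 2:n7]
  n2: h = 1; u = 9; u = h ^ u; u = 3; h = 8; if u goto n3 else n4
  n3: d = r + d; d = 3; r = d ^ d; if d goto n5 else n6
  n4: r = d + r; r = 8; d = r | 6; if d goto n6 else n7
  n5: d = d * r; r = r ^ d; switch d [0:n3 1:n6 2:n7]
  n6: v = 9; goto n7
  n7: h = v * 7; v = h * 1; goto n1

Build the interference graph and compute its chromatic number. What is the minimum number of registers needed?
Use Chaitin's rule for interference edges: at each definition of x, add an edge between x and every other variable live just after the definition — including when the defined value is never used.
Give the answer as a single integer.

Block summaries:
  n0: {v} / ∅
  n1: {d,k,r} / ∅
  n2: {h,u} / ∅
  n3: {d,r} / {d,r}
  n4: {d,r} / {d,r}
  n5: {d,r} / {d,r}
  n6: {v} / ∅
  n7: {h,v} / {v}

Liveness:
  live n0: ∅→{v}
  live n1: {v}→{d,r,v}
  live n2: {d,r,v}→{d,r,v}
  live n3: {d,r,v}→{d,r,v}
  live n4: {d,r,v}→{v}
  live n5: {d,r,v}→{d,r,v}
  live n6: ∅→{v}
  live n7: {v}→{v}

Interfere edges:
  d: {h,k,r,u,v}
  h: {d,r,u,v}
  k: {d,r,v}
  r: {d,h,k,u,v}
  u: {d,h,r,v}
  v: {d,h,k,r,u}

Registers:
  clique {d,h,r,u,v} ⇒ need ≥ 5
  assign d→R0 h→R3 k→R3 r→R1 u→R4 v→R2 — no edge inside a register ⇒ χ ≤ 5
  χ = 5

Answer: 5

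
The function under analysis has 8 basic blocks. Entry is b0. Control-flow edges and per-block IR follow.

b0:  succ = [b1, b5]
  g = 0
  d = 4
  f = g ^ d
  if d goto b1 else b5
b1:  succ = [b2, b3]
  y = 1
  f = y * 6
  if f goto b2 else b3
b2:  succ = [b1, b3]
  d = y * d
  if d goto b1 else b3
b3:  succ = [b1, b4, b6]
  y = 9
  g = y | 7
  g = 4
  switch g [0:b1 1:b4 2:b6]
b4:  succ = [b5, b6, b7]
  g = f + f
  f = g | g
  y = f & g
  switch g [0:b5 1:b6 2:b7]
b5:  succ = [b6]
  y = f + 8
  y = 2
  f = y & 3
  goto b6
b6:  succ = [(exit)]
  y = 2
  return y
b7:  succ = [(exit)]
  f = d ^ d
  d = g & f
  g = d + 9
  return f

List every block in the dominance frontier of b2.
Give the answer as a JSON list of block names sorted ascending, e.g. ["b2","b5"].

idom tree: b1←b0 b2←b1 b3←b1 b4←b3 b5←b0 b6←b0 b7←b4
Dom at joins:
  b1: preds {b0,b2,b3}: {b0} ∩ {b0,b1,b2} ∩ {b0,b1,b3} = {b0}; idom=b0
  b3: preds {b1,b2}: {b0,b1} ∩ {b0,b1,b2} = {b0,b1}; idom=b1
  b5: preds {b0,b4}: {b0} ∩ {b0,b1,b3,b4} = {b0}; idom=b0
  b6: preds {b3,b4,b5}: {b0,b1,b3} ∩ {b0,b1,b3,b4} ∩ {b0,b5} = {b0}; idom=b0

DF derivation:
  join b1 pred b0: · stop@b0
  join b1 pred b2: b2→b1 stop@b0
  join b1 pred b3: b3→b1 stop@b0
  join b3 pred b1: · stop@b1
  join b3 pred b2: b2 stop@b1
  join b5 pred b0: · stop@b0
  join b5 pred b4: b4→b3→b1 stop@b0
  join b6 pred b3: b3→b1 stop@b0
  join b6 pred b4: b4→b3→b1 stop@b0
  join b6 pred b5: b5 stop@b0
  b0 → ∅
  b1 → {b1,b5,b6}
  b2 → {b1,b3}
  b3 → {b1,b5,b6}
  b4 → {b5,b6}
  b5 → {b6}
  b6 → ∅
  b7 → ∅

DF(b2) = ["b1", "b3"]

Answer: ["b1", "b3"]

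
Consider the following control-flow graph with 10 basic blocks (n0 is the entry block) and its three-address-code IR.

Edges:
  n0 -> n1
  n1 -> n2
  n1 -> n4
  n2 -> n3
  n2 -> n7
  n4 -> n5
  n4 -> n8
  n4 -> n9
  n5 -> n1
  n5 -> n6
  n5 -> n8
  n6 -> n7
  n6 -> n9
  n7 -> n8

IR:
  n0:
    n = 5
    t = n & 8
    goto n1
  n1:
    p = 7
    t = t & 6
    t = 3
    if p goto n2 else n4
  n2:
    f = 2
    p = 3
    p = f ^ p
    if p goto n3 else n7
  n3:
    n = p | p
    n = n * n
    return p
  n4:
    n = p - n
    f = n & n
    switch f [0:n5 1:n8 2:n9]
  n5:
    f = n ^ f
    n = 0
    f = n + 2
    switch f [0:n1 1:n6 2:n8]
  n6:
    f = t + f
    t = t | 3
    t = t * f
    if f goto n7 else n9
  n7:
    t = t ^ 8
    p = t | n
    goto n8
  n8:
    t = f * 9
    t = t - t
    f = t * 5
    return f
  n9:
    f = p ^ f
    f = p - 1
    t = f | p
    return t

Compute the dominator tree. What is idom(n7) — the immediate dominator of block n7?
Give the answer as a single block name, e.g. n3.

Answer: n1

Working:
idom tree: n1←n0 n2←n1 n3←n2 n4←n1 n5←n4 n6←n5 n7←n1 n8←n1 n9←n4
Dom∩ at merges:
  n1: preds {n0,n5}: {n0} ∩ {n0,n1,n4,n5} = {n0}; idom=n0
  n7: preds {n2,n6}: {n0,n1,n2} ∩ {n0,n1,n4,n5,n6} = {n0,n1}; idom=n1
  n8: preds {n4,n5,n7}: {n0,n1,n4} ∩ {n0,n1,n4,n5} ∩ {n0,n1,n7} = {n0,n1}; idom=n1
  n9: preds {n4,n6}: {n0,n1,n4} ∩ {n0,n1,n4,n5,n6} = {n0,n1,n4}; idom=n4

idom(n7) = n1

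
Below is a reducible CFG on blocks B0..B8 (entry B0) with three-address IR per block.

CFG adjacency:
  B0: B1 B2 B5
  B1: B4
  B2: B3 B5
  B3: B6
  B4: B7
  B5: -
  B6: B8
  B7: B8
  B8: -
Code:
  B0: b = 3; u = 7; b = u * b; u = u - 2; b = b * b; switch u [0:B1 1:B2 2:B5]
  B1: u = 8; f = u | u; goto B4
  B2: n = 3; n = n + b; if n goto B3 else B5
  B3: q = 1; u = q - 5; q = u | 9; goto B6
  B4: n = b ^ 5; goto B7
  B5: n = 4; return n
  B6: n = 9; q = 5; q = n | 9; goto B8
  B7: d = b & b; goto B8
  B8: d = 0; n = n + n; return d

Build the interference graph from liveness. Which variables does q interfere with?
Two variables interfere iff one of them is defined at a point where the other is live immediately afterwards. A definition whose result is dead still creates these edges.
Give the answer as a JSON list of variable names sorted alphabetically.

def/use:
  B0: {b,u} / ∅
  B1: {f,u} / ∅
  B2: {n} / {b}
  B3: {q,u} / ∅
  B4: {n} / {b}
  B5: {n} / ∅
  B6: {n,q} / ∅
  B7: {d} / {b}
  B8: {d,n} / {n}

Backward fixpoint:
  B0 li=∅ lo={b}
  B1 li={b} lo={b}
  B2 li={b} lo=∅
  B3 li=∅ lo=∅
  B4 li={b} lo={b,n}
  B5 li=∅ lo=∅
  B6 li=∅ lo={n}
  B7 li={b,n} lo={n}
  B8 li={n} lo=∅

Interference:
  b↔{f,n,u}
  d↔{n}
  f↔{b}
  n↔{b,d,q}
  q↔{n}
  u↔{b}

N(q) = ["n"]

Answer: ["n"]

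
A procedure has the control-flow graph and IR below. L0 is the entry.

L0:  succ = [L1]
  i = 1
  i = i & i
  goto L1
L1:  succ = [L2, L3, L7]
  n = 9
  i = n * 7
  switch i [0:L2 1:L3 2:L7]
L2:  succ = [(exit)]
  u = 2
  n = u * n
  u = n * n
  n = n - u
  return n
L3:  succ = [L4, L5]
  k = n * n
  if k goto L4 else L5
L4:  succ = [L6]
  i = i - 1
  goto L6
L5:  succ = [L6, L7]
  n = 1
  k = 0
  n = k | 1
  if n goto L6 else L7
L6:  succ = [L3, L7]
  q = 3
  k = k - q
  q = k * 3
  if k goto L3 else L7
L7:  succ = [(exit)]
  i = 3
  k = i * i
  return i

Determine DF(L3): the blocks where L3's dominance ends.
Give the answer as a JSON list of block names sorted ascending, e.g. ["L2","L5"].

idom tree: L1←L0 L2←L1 L3←L1 L4←L3 L5←L3 L6←L3 L7←L1
Join-block Dom:
  L3: preds {L1,L6}: {L0,L1} ∩ {L0,L1,L3,L6} = {L0,L1}; idom=L1
  L6: preds {L4,L5}: {L0,L1,L3,L4} ∩ {L0,L1,L3,L5} = {L0,L1,L3}; idom=L3
  L7: preds {L1,L5,L6}: {L0,L1} ∩ {L0,L1,L3,L5} ∩ {L0,L1,L3,L6} = {L0,L1}; idom=L1

Frontier:
  join L3 pred L1: · stop@L1
  join L3 pred L6: L6→L3 stop@L1
  join L6 pred L4: L4 stop@L3
  join L6 pred L5: L5 stop@L3
  join L7 pred L1: · stop@L1
  join L7 pred L5: L5→L3 stop@L1
  join L7 pred L6: L6→L3 stop@L1
  L0: DF=∅
  L1: DF=∅
  L2: DF=∅
  L3: DF={L3,L7}
  L4: DF={L6}
  L5: DF={L6,L7}
  L6: DF={L3,L7}
  L7: DF=∅

DF(L3) = ["L3", "L7"]

Answer: ["L3", "L7"]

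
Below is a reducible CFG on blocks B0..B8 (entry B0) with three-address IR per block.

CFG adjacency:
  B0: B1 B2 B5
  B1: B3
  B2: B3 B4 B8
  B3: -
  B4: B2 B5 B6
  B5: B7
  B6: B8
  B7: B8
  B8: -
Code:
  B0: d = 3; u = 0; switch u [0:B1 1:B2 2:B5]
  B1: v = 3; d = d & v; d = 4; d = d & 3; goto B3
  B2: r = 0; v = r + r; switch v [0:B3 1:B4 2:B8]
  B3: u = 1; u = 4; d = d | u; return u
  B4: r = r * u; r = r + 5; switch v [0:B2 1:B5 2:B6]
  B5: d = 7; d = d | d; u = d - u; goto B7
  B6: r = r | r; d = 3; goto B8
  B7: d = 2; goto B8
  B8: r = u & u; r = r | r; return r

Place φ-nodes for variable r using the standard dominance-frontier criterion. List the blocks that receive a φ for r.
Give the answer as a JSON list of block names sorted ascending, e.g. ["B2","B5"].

idom tree: B1←B0 B2←B0 B3←B0 B4←B2 B5←B0 B6←B4 B7←B5 B8←B0
Dom∩ at merges:
  B2: preds {B0,B4}: {B0} ∩ {B0,B2,B4} = {B0}; idom=B0
  B3: preds {B1,B2}: {B0,B1} ∩ {B0,B2} = {B0}; idom=B0
  B5: preds {B0,B4}: {B0} ∩ {B0,B2,B4} = {B0}; idom=B0
  B8: preds {B2,B6,B7}: {B0,B2} ∩ {B0,B2,B4,B6} ∩ {B0,B5,B7} = {B0}; idom=B0

DF walk-up:
  B2←B0: walk · to B0
  B2←B4: walk B4→B2 to B0
  B3←B1: walk B1 to B0
  B3←B2: walk B2 to B0
  B5←B0: walk · to B0
  B5←B4: walk B4→B2 to B0
  B8←B2: walk B2 to B0
  B8←B6: walk B6→B4→B2 to B0
  B8←B7: walk B7→B5 to B0
  B0: DF=∅
  B1: DF={B3}
  B2: DF={B2,B3,B5,B8}
  B3: DF=∅
  B4: DF={B2,B5,B8}
  B5: DF={B8}
  B6: DF={B8}
  B7: DF={B8}
  B8: DF=∅

φ for r: defs {B2,B4,B6,B8}
  DF⁺ = {B2,B3,B5,B8}

Answer: ["B2", "B3", "B5", "B8"]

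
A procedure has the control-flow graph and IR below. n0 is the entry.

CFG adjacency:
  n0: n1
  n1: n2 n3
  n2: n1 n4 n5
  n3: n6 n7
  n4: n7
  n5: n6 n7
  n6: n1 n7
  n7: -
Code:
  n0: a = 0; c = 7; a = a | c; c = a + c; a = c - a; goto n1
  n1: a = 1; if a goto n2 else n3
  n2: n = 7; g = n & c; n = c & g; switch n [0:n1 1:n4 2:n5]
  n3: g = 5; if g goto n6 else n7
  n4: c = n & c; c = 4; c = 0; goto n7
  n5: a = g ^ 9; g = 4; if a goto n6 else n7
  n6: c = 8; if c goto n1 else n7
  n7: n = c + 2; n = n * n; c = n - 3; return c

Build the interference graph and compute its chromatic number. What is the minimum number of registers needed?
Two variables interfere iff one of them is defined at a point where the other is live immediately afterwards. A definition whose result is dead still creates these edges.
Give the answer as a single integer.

Answer: 3

Derivation:
def/use:
  n0: {a,c} / ∅
  n1: {a} / ∅
  n2: {g,n} / {c}
  n3: {g} / ∅
  n4: {c} / {c,n}
  n5: {a,g} / {g}
  n6: {c} / ∅
  n7: {c,n} / {c}

Liveness:
  n0: in=∅ out={c}
  n1: in={c} out={c}
  n2: in={c} out={c,g,n}
  n3: in={c} out={c}
  n4: in={c,n} out={c}
  n5: in={c,g} out={c}
  n6: in=∅ out={c}
  n7: in={c} out=∅

Conflict graph:
  a — {c,g}
  c — {a,g,n}
  g — {a,c,n}
  n — {c,g}

Registers:
  clique {a,c,g} ⇒ need ≥ 3
  3-colouring: R0={c}  R1={g}  R2={a,n}
  χ = 3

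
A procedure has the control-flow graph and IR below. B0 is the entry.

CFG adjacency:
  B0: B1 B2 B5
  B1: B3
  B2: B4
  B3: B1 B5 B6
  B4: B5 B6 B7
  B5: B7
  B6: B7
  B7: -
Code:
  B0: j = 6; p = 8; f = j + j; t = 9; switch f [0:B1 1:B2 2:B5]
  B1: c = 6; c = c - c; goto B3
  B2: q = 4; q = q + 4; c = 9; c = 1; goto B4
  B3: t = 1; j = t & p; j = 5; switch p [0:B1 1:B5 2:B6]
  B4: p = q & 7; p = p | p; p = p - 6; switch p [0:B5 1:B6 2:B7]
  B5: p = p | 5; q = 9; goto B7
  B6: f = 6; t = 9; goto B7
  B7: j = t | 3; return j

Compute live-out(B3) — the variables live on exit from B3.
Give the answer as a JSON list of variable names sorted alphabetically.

Block summaries:
  B0 def {f,j,p,t} use ∅
  B1 def {c} use ∅
  B2 def {c,q} use ∅
  B3 def {j,t} use {p}
  B4 def {p} use {q}
  B5 def {p,q} use {p}
  B6 def {f,t} use ∅
  B7 def {j} use {t}

Backward fixpoint:
  B0 li=∅ lo={p,t}
  B1 li={p} lo={p}
  B2 li={t} lo={q,t}
  B3 li={p} lo={p,t}
  B4 li={q,t} lo={p,t}
  B5 li={p,t} lo={t}
  B6 li=∅ lo={t}
  B7 li={t} lo=∅

live-out(B3) = ["p", "t"]

Answer: ["p", "t"]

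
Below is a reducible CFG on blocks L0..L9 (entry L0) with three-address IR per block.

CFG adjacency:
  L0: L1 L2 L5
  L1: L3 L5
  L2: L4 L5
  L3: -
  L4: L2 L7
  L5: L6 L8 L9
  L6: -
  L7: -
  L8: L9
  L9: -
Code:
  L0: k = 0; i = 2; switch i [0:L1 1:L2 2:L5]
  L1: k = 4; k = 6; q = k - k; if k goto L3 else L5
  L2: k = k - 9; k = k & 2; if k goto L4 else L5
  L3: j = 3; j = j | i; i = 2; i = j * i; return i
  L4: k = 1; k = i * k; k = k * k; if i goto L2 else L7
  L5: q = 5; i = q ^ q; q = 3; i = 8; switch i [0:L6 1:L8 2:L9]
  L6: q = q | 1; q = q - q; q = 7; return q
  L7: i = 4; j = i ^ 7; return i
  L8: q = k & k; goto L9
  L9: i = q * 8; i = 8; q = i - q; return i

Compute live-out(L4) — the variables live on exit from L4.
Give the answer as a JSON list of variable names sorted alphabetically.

def/use:
  L0: {i,k} / ∅
  L1: {k,q} / ∅
  L2: {k} / {k}
  L3: {i,j} / {i}
  L4: {k} / {i}
  L5: {i,q} / ∅
  L6: {q} / {q}
  L7: {i,j} / ∅
  L8: {q} / {k}
  L9: {i,q} / {q}

Live sets:
  L0 li=∅ lo={i,k}
  L1 li={i} lo={i,k}
  L2 li={i,k} lo={i,k}
  L3 li={i} lo=∅
  L4 li={i} lo={i,k}
  L5 li={k} lo={k,q}
  L6 li={q} lo=∅
  L7 li=∅ lo=∅
  L8 li={k} lo={q}
  L9 li={q} lo=∅

live-out(L4) = ["i", "k"]

Answer: ["i", "k"]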